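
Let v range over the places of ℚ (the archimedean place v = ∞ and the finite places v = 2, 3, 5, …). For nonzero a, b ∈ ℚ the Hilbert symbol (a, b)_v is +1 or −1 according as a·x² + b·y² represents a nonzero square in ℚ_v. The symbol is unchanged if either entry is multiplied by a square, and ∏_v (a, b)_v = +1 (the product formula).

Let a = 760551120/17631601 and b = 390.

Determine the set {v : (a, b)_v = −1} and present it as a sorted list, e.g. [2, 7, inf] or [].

[2, 5, 7, 23]

(a, b) ≡ (805, 390) mod (ℚ^×)²; places V = {2, 3, 5, 7, 13, 17, 19, 23, ∞}.
(a,b)_17: α=-2, u≡12; β=0, v≡16 (mod 17); (12|17)=-1, (16|17)=+1; sign (−1)^0·-1^0·+1^-2 = +1.
(a,b)_2: α=4, β=1; u≡5, v≡3 (mod 8); ε(u)ε(v)=0·1, αω(v)=4·1, βω(u)=1·1; sum ≡ 1  ⇒  -1.
(a,b)_∞: sgn(805)=+, sgn(390)=+, so +1.
(a,b)_5: α=1, u≡4; β=1, v≡3 (mod 5); (4|5)=+1, (3|5)=-1; sign (−1)^0·+1^1·-1^1 = -1.
(a,b)_3: α=10, u≡1; β=1, v≡1 (mod 3); (1|3)=+1, (1|3)=+1; sign (−1)^0·+1^1·+1^10 = +1.
(a,b)_7: α=1, u≡3; β=0, v≡5 (mod 7); (3|7)=-1, (5|7)=-1; sign (−1)^0·-1^0·-1^1 = -1.
(a,b)_19: α=-2, u≡4; β=0, v≡10 (mod 19); (4|19)=+1, (10|19)=-1; sign (−1)^0·+1^0·-1^-2 = +1.
(a,b)_13: α=-2, u≡1; β=1, v≡4 (mod 13); (1|13)=+1, (4|13)=+1; sign (−1)^0·+1^1·+1^-2 = +1.
(a,b)_23: α=1, u≡8; β=0, v≡22 (mod 23); (8|23)=+1, (22|23)=-1; sign (−1)^0·+1^0·-1^1 = -1.
Ram(805, 390) = {2, 5, 7, 23}; no ℚ_2-point on the conic.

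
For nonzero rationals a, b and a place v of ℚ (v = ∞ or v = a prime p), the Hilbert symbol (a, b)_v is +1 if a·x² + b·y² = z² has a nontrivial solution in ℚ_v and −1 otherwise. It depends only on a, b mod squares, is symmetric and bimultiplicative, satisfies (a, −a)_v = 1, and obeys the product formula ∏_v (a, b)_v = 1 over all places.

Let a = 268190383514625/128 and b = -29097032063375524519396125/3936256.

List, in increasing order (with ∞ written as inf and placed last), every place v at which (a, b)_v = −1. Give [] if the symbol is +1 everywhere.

[2, 3, 11, 19]

Mod squares: a ≡ 27170, b ≡ -4845. Check v ∈ {∞, 2, 3, 5, 7, 11, 13, 17, 19, 29, 31}.
v=31: a=31^0·(≡9), b=31^-2·(≡15) mod 31; (9|31)=+1, (15|31)=-1; (−1)^{0·-2·15}·(+1)^-2·(-1)^0 = +1.
v=∞: 27170 > 0 and -4845 < 0  ⇒  (a,b)_∞ = +1.
v=13: a=13^1·(≡4), b=13^2·(≡4) mod 13; (4|13)=+1, (4|13)=+1; (−1)^{1·2·6}·(+1)^2·(+1)^1 = +1.
v=3: a=3^2·(≡2), b=3^3·(≡2) mod 3; (2|3)=-1, (2|3)=-1; (−1)^{2·3·1}·(-1)^3·(-1)^2 = -1.
v=19: a=19^3·(≡11), b=19^5·(≡1) mod 19; (11|19)=+1, (1|19)=+1; (−1)^{3·5·9}·(+1)^5·(+1)^3 = -1.
v=2: v_2(a)=-7, v_2(b)=-12; units ≡ 1, 3 (mod 8); ε·ε+αω+βω = 0·1+-7·1+-12·0 ≡ 1  ⇒  (a,b)_2 = -1.
v=5: a=5^3·(≡4), b=5^3·(≡1) mod 5; (4|5)=+1, (1|5)=+1; (−1)^{3·3·2}·(+1)^3·(+1)^3 = +1.
v=7: a=7^0·(≡6), b=7^2·(≡3) mod 7; (6|7)=-1, (3|7)=-1; (−1)^{0·2·3}·(-1)^2·(-1)^0 = +1.
v=11: a=11^1·(≡8), b=11^2·(≡8) mod 11; (8|11)=-1, (8|11)=-1; (−1)^{1·2·5}·(-1)^2·(-1)^1 = -1.
v=17: a=17^2·(≡2), b=17^3·(≡15) mod 17; (2|17)=+1, (15|17)=+1; (−1)^{2·3·8}·(+1)^3·(+1)^2 = +1.
v=29: a=29^2·(≡14), b=29^4·(≡26) mod 29; (14|29)=-1, (26|29)=-1; (−1)^{2·4·14}·(-1)^4·(-1)^2 = +1.
|Ram(27170, -4845)| = 4, even; anisotropic at {2, 3, 11, 19}.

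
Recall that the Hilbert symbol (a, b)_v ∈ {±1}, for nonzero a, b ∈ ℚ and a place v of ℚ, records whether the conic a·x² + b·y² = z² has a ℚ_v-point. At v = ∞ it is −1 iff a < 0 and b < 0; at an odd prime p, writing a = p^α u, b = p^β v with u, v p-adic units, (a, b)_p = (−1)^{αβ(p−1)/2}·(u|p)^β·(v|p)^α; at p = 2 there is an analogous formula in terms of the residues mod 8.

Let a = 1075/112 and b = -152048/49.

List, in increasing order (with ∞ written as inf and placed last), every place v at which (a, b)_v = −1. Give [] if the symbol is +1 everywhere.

[7, 13, 17, 43]

(a, b) ≡ (301, -9503) mod (ℚ^×)²; places V = {2, 5, 7, 13, 17, 43, ∞}.
(a,b)_∞: sgn(301)=+, sgn(-9503)=−, so +1.
(a,b)_13: α=0, u≡6; β=1, v≡3 (mod 13); (6|13)=-1, (3|13)=+1; sign (−1)^0·-1^1·+1^0 = -1.
(a,b)_5: α=2, u≡4; β=0, v≡3 (mod 5); (4|5)=+1, (3|5)=-1; sign (−1)^0·+1^0·-1^2 = +1.
(a,b)_2: α=-4, β=4; u≡5, v≡1 (mod 8); ε(u)ε(v)=0·0, αω(v)=-4·0, βω(u)=4·1; sum ≡ 0  ⇒  +1.
(a,b)_17: α=0, u≡14; β=1, v≡1 (mod 17); (14|17)=-1, (1|17)=+1; sign (−1)^0·-1^1·+1^0 = -1.
(a,b)_7: α=-1, u≡2; β=-2, v≡6 (mod 7); (2|7)=+1, (6|7)=-1; sign (−1)^0·+1^-2·-1^-1 = -1.
(a,b)_43: α=1, u≡39; β=1, v≡27 (mod 43); (39|43)=-1, (27|43)=-1; sign (−1)^1·-1^1·-1^1 = -1.
(301, -9503 / ℚ) ramifies at {7, 13, 17, 43}: a division algebra.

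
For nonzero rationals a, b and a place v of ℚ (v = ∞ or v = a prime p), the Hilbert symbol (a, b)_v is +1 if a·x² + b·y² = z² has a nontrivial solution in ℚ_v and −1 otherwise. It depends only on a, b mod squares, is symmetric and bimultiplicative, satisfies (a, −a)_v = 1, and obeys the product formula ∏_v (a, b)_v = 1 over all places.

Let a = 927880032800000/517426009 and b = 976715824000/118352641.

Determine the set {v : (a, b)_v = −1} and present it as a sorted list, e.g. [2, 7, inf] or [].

Mod squares: a ≡ 327845, b ≡ 34510. Check v ∈ {∞, 2, 5, 7, 11, 17, 19, 23, 29, 43}.
v=19: a=19^3·(≡8), b=19^2·(≡16) mod 19; (8|19)=-1, (16|19)=+1; (−1)^{3·2·9}·(-1)^2·(+1)^3 = +1.
v=23: a=23^-4·(≡8), b=23^-2·(≡21) mod 23; (8|23)=+1, (21|23)=-1; (−1)^{-4·-2·11}·(+1)^-2·(-1)^-4 = +1.
v=11: a=11^0·(≡5), b=11^-2·(≡4) mod 11; (5|11)=+1, (4|11)=+1; (−1)^{0·-2·5}·(+1)^-2·(+1)^0 = +1.
v=∞: 327845 > 0 and 34510 > 0  ⇒  (a,b)_∞ = +1.
v=43: a=43^-2·(≡36), b=43^-2·(≡23) mod 43; (36|43)=+1, (23|43)=+1; (−1)^{-2·-2·21}·(+1)^-2·(+1)^-2 = +1.
v=29: a=29^1·(≡7), b=29^1·(≡16) mod 29; (7|29)=+1, (16|29)=+1; (−1)^{1·1·14}·(+1)^1·(+1)^1 = +1.
v=2: v_2(a)=8, v_2(b)=7; units ≡ 5, 7 (mod 8); ε·ε+αω+βω = 0·1+8·0+7·1 ≡ 1  ⇒  (a,b)_2 = -1.
v=17: a=17^1·(≡3), b=17^1·(≡7) mod 17; (3|17)=-1, (7|17)=-1; (−1)^{1·1·8}·(-1)^1·(-1)^1 = +1.
v=5: a=5^5·(≡4), b=5^3·(≡2) mod 5; (4|5)=+1, (2|5)=-1; (−1)^{5·3·2}·(+1)^3·(-1)^5 = -1.
v=7: a=7^3·(≡3), b=7^3·(≡4) mod 7; (3|7)=-1, (4|7)=+1; (−1)^{3·3·3}·(-1)^3·(+1)^3 = +1.
|Ram(327845, 34510)| = 2, even; anisotropic at {2, 5}.

[2, 5]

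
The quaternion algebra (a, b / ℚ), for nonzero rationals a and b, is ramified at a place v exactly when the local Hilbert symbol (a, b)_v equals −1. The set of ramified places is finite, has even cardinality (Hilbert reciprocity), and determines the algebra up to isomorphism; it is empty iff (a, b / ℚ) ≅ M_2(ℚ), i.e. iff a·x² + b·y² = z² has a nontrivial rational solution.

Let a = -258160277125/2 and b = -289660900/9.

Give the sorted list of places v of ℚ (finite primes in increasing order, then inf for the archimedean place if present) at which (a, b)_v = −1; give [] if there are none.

[2, 23, 43, inf]

Mod squares: a ≡ -21490970, b ≡ -2896609. Check v ∈ {∞, 2, 3, 5, 23, 31, 41, 43, 53}.
v=31: a=31^2·(≡20), b=31^1·(≡3) mod 31; (20|31)=+1, (3|31)=-1; (−1)^{2·1·15}·(+1)^1·(-1)^2 = +1.
v=3: a=3^0·(≡1), b=3^-2·(≡2) mod 3; (1|3)=+1, (2|3)=-1; (−1)^{0·-2·1}·(+1)^-2·(-1)^0 = +1.
v=2: v_2(a)=-1, v_2(b)=2; units ≡ 3, 7 (mod 8); ε·ε+αω+βω = 1·1+-1·0+2·1 ≡ 1  ⇒  (a,b)_2 = -1.
v=5: a=5^3·(≡4), b=5^2·(≡1) mod 5; (4|5)=+1, (1|5)=+1; (−1)^{3·2·2}·(+1)^2·(+1)^3 = +1.
v=23: a=23^1·(≡3), b=23^0·(≡20) mod 23; (3|23)=+1, (20|23)=-1; (−1)^{1·0·11}·(+1)^0·(-1)^1 = -1.
v=53: a=53^1·(≡52), b=53^1·(≡42) mod 53; (52|53)=+1, (42|53)=+1; (−1)^{1·1·26}·(+1)^1·(+1)^1 = +1.
v=43: a=43^1·(≡3), b=43^1·(≡28) mod 43; (3|43)=-1, (28|43)=-1; (−1)^{1·1·21}·(-1)^1·(-1)^1 = -1.
v=41: a=41^1·(≡27), b=41^1·(≡29) mod 41; (27|41)=-1, (29|41)=-1; (−1)^{1·1·20}·(-1)^1·(-1)^1 = +1.
v=∞: -21490970 < 0 and -2896609 < 0  ⇒  (a,b)_∞ = -1.
(-21490970, -2896609 / ℚ) ramifies at {2, 23, 43, ∞}: a division algebra.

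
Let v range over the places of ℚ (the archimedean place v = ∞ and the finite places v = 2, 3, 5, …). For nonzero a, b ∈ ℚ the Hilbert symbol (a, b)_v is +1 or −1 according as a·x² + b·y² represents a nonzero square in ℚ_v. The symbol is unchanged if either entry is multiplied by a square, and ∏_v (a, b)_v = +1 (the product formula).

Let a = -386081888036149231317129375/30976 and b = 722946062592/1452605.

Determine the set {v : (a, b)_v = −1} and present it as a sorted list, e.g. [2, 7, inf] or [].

[3, 5, 13, 17, 19, 23]

(a, b) ≡ (-106743, 482885) mod (ℚ^×)²; places V = {2, 3, 5, 7, 11, 13, 17, 19, 23, ∞}.
(a,b)_2: α=-8, β=8; u≡1, v≡5 (mod 8); ε(u)ε(v)=0·0, αω(v)=-8·1, βω(u)=8·0; sum ≡ 0  ⇒  +1.
(a,b)_∞: sgn(-106743)=−, sgn(482885)=+, so +1.
(a,b)_19: α=6, u≡12; β=3, v≡3 (mod 19); (12|19)=-1, (3|19)=-1; sign (−1)^0·-1^3·-1^6 = -1.
(a,b)_11: α=-2, u≡4; β=-2, v≡7 (mod 11); (4|11)=+1, (7|11)=-1; sign (−1)^0·+1^-2·-1^-2 = +1.
(a,b)_3: α=3, u≡2; β=4, v≡2 (mod 3); (2|3)=-1, (2|3)=-1; sign (−1)^0·-1^4·-1^3 = -1.
(a,b)_17: α=3, u≡11; β=1, v≡9 (mod 17); (11|17)=-1, (9|17)=+1; sign (−1)^0·-1^1·+1^3 = -1.
(a,b)_23: α=5, u≡10; β=1, v≡17 (mod 23); (10|23)=-1, (17|23)=-1; sign (−1)^1·-1^1·-1^5 = -1.
(a,b)_13: α=3, u≡5; β=1, v≡9 (mod 13); (5|13)=-1, (9|13)=+1; sign (−1)^0·-1^1·+1^3 = -1.
(a,b)_7: α=1, u≡1; β=-4, v≡4 (mod 7); (1|7)=+1, (4|7)=+1; sign (−1)^0·+1^-4·+1^1 = +1.
(a,b)_5: α=4, u≡3; β=-1, v≡2 (mod 5); (3|5)=-1, (2|5)=-1; sign (−1)^0·-1^-1·-1^4 = -1.
Ram(-106743, 482885) = {3, 5, 13, 17, 19, 23}; no ℚ_3-point on the conic.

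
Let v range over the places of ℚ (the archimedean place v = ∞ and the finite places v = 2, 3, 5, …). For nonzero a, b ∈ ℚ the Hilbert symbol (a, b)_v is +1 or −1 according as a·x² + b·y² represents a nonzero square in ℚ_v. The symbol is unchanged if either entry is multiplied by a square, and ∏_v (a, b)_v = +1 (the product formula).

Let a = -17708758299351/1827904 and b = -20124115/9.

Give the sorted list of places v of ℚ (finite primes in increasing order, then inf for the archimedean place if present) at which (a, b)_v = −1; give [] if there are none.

(a, b) ≡ (-31, -166315) mod (ℚ^×)²; places V = {2, 3, 5, 7, 11, 13, 29, 31, 37, 43, ∞}.
(a,b)_11: α=0, u≡2; β=2, v≡3 (mod 11); (2|11)=-1, (3|11)=+1; sign (−1)^0·-1^2·+1^0 = +1.
(a,b)_31: α=3, u≡12; β=1, v≡11 (mod 31); (12|31)=-1, (11|31)=-1; sign (−1)^1·-1^1·-1^3 = -1.
(a,b)_37: α=0, u≡14; β=1, v≡17 (mod 37); (14|37)=-1, (17|37)=-1; sign (−1)^0·-1^1·-1^0 = -1.
(a,b)_2: α=-6, β=0; u≡1, v≡5 (mod 8); ε(u)ε(v)=0·0, αω(v)=-6·1, βω(u)=0·0; sum ≡ 0  ⇒  +1.
(a,b)_∞: sgn(-31)=−, sgn(-166315)=−, so -1.
(a,b)_5: α=0, u≡1; β=1, v≡3 (mod 5); (1|5)=+1, (3|5)=-1; sign (−1)^0·+1^1·-1^0 = +1.
(a,b)_7: α=2, u≡2; β=0, v≡5 (mod 7); (2|7)=+1, (5|7)=-1; sign (−1)^0·+1^0·-1^2 = +1.
(a,b)_29: α=0, u≡2; β=1, v≡20 (mod 29); (2|29)=-1, (20|29)=+1; sign (−1)^0·-1^1·+1^0 = -1.
(a,b)_43: α=2, u≡20; β=0, v≡35 (mod 43); (20|43)=-1, (35|43)=+1; sign (−1)^0·-1^0·+1^2 = +1.
(a,b)_3: α=8, u≡2; β=-2, v≡2 (mod 3); (2|3)=-1, (2|3)=-1; sign (−1)^0·-1^-2·-1^8 = +1.
(a,b)_13: α=-4, u≡2; β=0, v≡6 (mod 13); (2|13)=-1, (6|13)=-1; sign (−1)^0·-1^0·-1^-4 = +1.
Ram(-31, -166315) = {29, 31, 37, ∞}; no ℚ_29-point on the conic.

[29, 31, 37, inf]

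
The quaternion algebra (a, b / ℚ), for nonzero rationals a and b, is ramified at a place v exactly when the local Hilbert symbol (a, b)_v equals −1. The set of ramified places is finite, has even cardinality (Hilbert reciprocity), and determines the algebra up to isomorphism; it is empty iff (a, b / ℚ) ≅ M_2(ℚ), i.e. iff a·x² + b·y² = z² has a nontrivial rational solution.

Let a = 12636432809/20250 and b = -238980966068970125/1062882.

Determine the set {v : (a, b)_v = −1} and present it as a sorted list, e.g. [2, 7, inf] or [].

[]

(a, b) ≡ (10010, -10) mod (ℚ^×)²; places V = {2, 3, 5, 7, 11, 13, 17, 19, ∞}.
(a,b)_3: α=-4, u≡2; β=-12, v≡2 (mod 3); (2|3)=-1, (2|3)=-1; sign (−1)^0·-1^-12·-1^-4 = +1.
(a,b)_7: α=1, u≡1; β=2, v≡1 (mod 7); (1|7)=+1, (1|7)=+1; sign (−1)^0·+1^2·+1^1 = +1.
(a,b)_2: α=-1, β=-1; u≡5, v≡3 (mod 8); ε(u)ε(v)=0·1, αω(v)=-1·1, βω(u)=-1·1; sum ≡ 0  ⇒  +1.
(a,b)_∞: sgn(10010)=+, sgn(-10)=−, so +1.
(a,b)_17: α=2, u≡6; β=0, v≡12 (mod 17); (6|17)=-1, (12|17)=-1; sign (−1)^0·-1^0·-1^2 = +1.
(a,b)_11: α=3, u≡7; β=6, v≡3 (mod 11); (7|11)=-1, (3|11)=+1; sign (−1)^0·-1^6·+1^3 = +1.
(a,b)_13: α=1, u≡4; β=2, v≡9 (mod 13); (4|13)=+1, (9|13)=+1; sign (−1)^0·+1^2·+1^1 = +1.
(a,b)_19: α=2, u≡4; β=4, v≡11 (mod 19); (4|19)=+1, (11|19)=+1; sign (−1)^0·+1^4·+1^2 = +1.
(a,b)_5: α=-3, u≡2; β=3, v≡2 (mod 5); (2|5)=-1, (2|5)=-1; sign (−1)^0·-1^3·-1^-3 = +1.
Ram(a, b) = ∅: the form 10010·x² + -10·y² − z² is isotropic over every ℚ_v, so by Hasse–Minkowski it is isotropic over ℚ.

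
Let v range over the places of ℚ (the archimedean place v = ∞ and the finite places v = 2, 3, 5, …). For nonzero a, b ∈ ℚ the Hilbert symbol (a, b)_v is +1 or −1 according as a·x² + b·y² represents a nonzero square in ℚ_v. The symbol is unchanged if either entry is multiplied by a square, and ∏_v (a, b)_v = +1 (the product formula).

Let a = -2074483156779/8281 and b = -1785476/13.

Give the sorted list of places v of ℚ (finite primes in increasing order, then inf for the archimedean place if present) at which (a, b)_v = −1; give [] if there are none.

[13, 19, 31, inf]

(a, b) ≡ (-19, -47957) mod (ℚ^×)²; places V = {2, 3, 7, 11, 13, 17, 19, 31, ∞}.
(a,b)_13: α=-2, u≡11; β=-1, v≡9 (mod 13); (11|13)=-1, (9|13)=+1; sign (−1)^0·-1^-1·+1^-2 = -1.
(a,b)_7: α=-2, u≡2; β=1, v≡2 (mod 7); (2|7)=+1, (2|7)=+1; sign (−1)^0·+1^1·+1^-2 = +1.
(a,b)_11: α=2, u≡5; β=2, v≡3 (mod 11); (5|11)=+1, (3|11)=+1; sign (−1)^0·+1^2·+1^2 = +1.
(a,b)_∞: sgn(-19)=−, sgn(-47957)=−, so -1.
(a,b)_3: α=2, u≡2; β=0, v≡1 (mod 3); (2|3)=-1, (1|3)=+1; sign (−1)^0·-1^0·+1^2 = +1.
(a,b)_2: α=0, β=2; u≡5, v≡3 (mod 8); ε(u)ε(v)=0·1, αω(v)=0·1, βω(u)=2·1; sum ≡ 0  ⇒  +1.
(a,b)_17: α=2, u≡15; β=1, v≡9 (mod 17); (15|17)=+1, (9|17)=+1; sign (−1)^0·+1^1·+1^2 = +1.
(a,b)_31: α=2, u≡13; β=1, v≡24 (mod 31); (13|31)=-1, (24|31)=-1; sign (−1)^0·-1^1·-1^2 = -1.
(a,b)_19: α=3, u≡12; β=0, v≡14 (mod 19); (12|19)=-1, (14|19)=-1; sign (−1)^0·-1^0·-1^3 = -1.
(-19, -47957 / ℚ) ramifies at {13, 19, 31, ∞}: a division algebra.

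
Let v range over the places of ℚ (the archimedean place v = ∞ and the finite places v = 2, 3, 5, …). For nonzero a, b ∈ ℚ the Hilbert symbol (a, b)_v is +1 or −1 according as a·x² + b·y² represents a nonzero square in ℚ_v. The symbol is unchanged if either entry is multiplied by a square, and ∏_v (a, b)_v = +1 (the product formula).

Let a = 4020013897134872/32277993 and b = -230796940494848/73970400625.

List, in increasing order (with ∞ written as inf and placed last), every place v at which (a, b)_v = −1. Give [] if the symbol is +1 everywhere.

Mod squares: a ≡ 6006, b ≡ -2. Check v ∈ {∞, 2, 3, 5, 7, 11, 13, 17, 23, 31, 43}.
v=23: a=23^-2·(≡6), b=23^-2·(≡14) mod 23; (6|23)=+1, (14|23)=-1; (−1)^{-2·-2·11}·(+1)^-2·(-1)^-2 = +1.
v=5: a=5^0·(≡4), b=5^-4·(≡2) mod 5; (4|5)=+1, (2|5)=-1; (−1)^{0·-4·2}·(+1)^-4·(-1)^0 = +1.
v=2: v_2(a)=3, v_2(b)=11; units ≡ 3, 7 (mod 8); ε·ε+αω+βω = 1·1+3·0+11·1 ≡ 0  ⇒  (a,b)_2 = +1.
v=17: a=17^2·(≡7), b=17^2·(≡13) mod 17; (7|17)=-1, (13|17)=+1; (−1)^{2·2·8}·(-1)^2·(+1)^2 = +1.
v=31: a=31^2·(≡12), b=31^2·(≡21) mod 31; (12|31)=-1, (21|31)=-1; (−1)^{2·2·15}·(-1)^2·(-1)^2 = +1.
v=13: a=13^3·(≡11), b=13^2·(≡5) mod 13; (11|13)=-1, (5|13)=-1; (−1)^{3·2·6}·(-1)^2·(-1)^3 = -1.
v=7: a=7^7·(≡4), b=7^4·(≡6) mod 7; (4|7)=+1, (6|7)=-1; (−1)^{7·4·3}·(+1)^4·(-1)^7 = -1.
v=3: a=3^-1·(≡1), b=3^0·(≡1) mod 3; (1|3)=+1, (1|3)=+1; (−1)^{-1·0·1}·(+1)^0·(+1)^-1 = +1.
v=43: a=43^-2·(≡29), b=43^-2·(≡4) mod 43; (29|43)=-1, (4|43)=+1; (−1)^{-2·-2·21}·(-1)^-2·(+1)^-2 = +1.
v=11: a=11^-1·(≡7), b=11^-2·(≡1) mod 11; (7|11)=-1, (1|11)=+1; (−1)^{-1·-2·5}·(-1)^-2·(+1)^-1 = +1.
v=∞: 6006 > 0 and -2 < 0  ⇒  (a,b)_∞ = +1.
(6006, -2 / ℚ) ramifies at {7, 13}: a division algebra.

[7, 13]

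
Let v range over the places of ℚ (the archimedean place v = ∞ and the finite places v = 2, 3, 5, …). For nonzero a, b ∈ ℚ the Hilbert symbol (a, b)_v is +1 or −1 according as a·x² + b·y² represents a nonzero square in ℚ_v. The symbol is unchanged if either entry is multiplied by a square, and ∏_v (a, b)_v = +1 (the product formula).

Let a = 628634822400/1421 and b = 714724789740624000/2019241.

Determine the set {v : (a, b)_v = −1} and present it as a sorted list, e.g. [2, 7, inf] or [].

Mod squares: a ≡ 1131, b ≡ 690. Check v ∈ {∞, 2, 3, 5, 7, 13, 23, 29}.
v=3: a=3^3·(≡2), b=3^5·(≡2) mod 3; (2|3)=-1, (2|3)=-1; (−1)^{3·5·1}·(-1)^5·(-1)^3 = -1.
v=5: a=5^2·(≡1), b=5^3·(≡2) mod 5; (1|5)=+1, (2|5)=-1; (−1)^{2·3·2}·(+1)^3·(-1)^2 = +1.
v=29: a=29^-1·(≡2), b=29^-2·(≡22) mod 29; (2|29)=-1, (22|29)=+1; (−1)^{-1·-2·14}·(-1)^-2·(+1)^-1 = +1.
v=2: v_2(a)=8, v_2(b)=7; units ≡ 3, 1 (mod 8); ε·ε+αω+βω = 1·0+8·0+7·1 ≡ 1  ⇒  (a,b)_2 = -1.
v=13: a=13^1·(≡3), b=13^4·(≡3) mod 13; (3|13)=+1, (3|13)=+1; (−1)^{1·4·6}·(+1)^4·(+1)^1 = +1.
v=23: a=23^4·(≡2), b=23^5·(≡7) mod 23; (2|23)=+1, (7|23)=-1; (−1)^{4·5·11}·(+1)^5·(-1)^4 = +1.
v=∞: 1131 > 0 and 690 > 0  ⇒  (a,b)_∞ = +1.
v=7: a=7^-2·(≡4), b=7^-4·(≡2) mod 7; (4|7)=+1, (2|7)=+1; (−1)^{-2·-4·3}·(+1)^-4·(+1)^-2 = +1.
Ram(1131, 690) = {2, 3}; no ℚ_2-point on the conic.

[2, 3]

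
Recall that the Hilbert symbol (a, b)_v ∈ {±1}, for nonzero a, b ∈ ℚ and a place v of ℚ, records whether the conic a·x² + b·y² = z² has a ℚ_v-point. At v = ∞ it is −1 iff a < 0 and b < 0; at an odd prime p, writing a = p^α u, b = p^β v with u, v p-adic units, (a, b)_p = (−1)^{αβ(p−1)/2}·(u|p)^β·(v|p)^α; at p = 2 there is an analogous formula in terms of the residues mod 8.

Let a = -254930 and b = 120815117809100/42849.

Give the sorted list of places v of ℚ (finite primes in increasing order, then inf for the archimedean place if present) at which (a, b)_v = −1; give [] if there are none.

[11, 13]

Mod squares: a ≡ -254930, b ≡ 11. Check v ∈ {∞, 2, 3, 5, 11, 13, 23, 37, 53}.
v=53: a=53^1·(≡13), b=53^2·(≡44) mod 53; (13|53)=+1, (44|53)=+1; (−1)^{1·2·26}·(+1)^2·(+1)^1 = +1.
v=13: a=13^1·(≡7), b=13^4·(≡6) mod 13; (7|13)=-1, (6|13)=-1; (−1)^{1·4·6}·(-1)^4·(-1)^1 = -1.
v=37: a=37^1·(≡29), b=37^2·(≡7) mod 37; (29|37)=-1, (7|37)=+1; (−1)^{1·2·18}·(-1)^2·(+1)^1 = +1.
v=23: a=23^0·(≡2), b=23^-2·(≡14) mod 23; (2|23)=+1, (14|23)=-1; (−1)^{0·-2·11}·(+1)^-2·(-1)^0 = +1.
v=2: v_2(a)=1, v_2(b)=2; units ≡ 7, 3 (mod 8); ε·ε+αω+βω = 1·1+1·1+2·0 ≡ 0  ⇒  (a,b)_2 = +1.
v=5: a=5^1·(≡4), b=5^2·(≡1) mod 5; (4|5)=+1, (1|5)=+1; (−1)^{1·2·2}·(+1)^2·(+1)^1 = +1.
v=3: a=3^0·(≡1), b=3^-4·(≡2) mod 3; (1|3)=+1, (2|3)=-1; (−1)^{0·-4·1}·(+1)^-4·(-1)^0 = +1.
v=11: a=11^0·(≡6), b=11^1·(≡3) mod 11; (6|11)=-1, (3|11)=+1; (−1)^{0·1·5}·(-1)^1·(+1)^0 = -1.
v=∞: -254930 < 0 and 11 > 0  ⇒  (a,b)_∞ = +1.
(-254930, 11 / ℚ) ramifies at {11, 13}: a division algebra.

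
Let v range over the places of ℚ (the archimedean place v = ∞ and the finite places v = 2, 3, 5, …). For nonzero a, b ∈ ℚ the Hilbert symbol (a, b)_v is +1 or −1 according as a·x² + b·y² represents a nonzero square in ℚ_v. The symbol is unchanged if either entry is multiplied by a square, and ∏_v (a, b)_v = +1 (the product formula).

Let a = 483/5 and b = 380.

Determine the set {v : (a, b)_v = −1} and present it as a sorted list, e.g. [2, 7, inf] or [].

Mod squares: a ≡ 2415, b ≡ 95. Check v ∈ {∞, 2, 3, 5, 7, 19, 23}.
v=19: a=19^0·(≡13), b=19^1·(≡1) mod 19; (13|19)=-1, (1|19)=+1; (−1)^{0·1·9}·(-1)^1·(+1)^0 = -1.
v=5: a=5^-1·(≡3), b=5^1·(≡1) mod 5; (3|5)=-1, (1|5)=+1; (−1)^{-1·1·2}·(-1)^1·(+1)^-1 = -1.
v=7: a=7^1·(≡4), b=7^0·(≡2) mod 7; (4|7)=+1, (2|7)=+1; (−1)^{1·0·3}·(+1)^0·(+1)^1 = +1.
v=∞: 2415 > 0 and 95 > 0  ⇒  (a,b)_∞ = +1.
v=2: v_2(a)=0, v_2(b)=2; units ≡ 7, 7 (mod 8); ε·ε+αω+βω = 1·1+0·0+2·0 ≡ 1  ⇒  (a,b)_2 = -1.
v=3: a=3^1·(≡1), b=3^0·(≡2) mod 3; (1|3)=+1, (2|3)=-1; (−1)^{1·0·1}·(+1)^0·(-1)^1 = -1.
v=23: a=23^1·(≡18), b=23^0·(≡12) mod 23; (18|23)=+1, (12|23)=+1; (−1)^{1·0·11}·(+1)^0·(+1)^1 = +1.
(2415, 95 / ℚ) ramifies at {2, 3, 5, 19}: a division algebra.

[2, 3, 5, 19]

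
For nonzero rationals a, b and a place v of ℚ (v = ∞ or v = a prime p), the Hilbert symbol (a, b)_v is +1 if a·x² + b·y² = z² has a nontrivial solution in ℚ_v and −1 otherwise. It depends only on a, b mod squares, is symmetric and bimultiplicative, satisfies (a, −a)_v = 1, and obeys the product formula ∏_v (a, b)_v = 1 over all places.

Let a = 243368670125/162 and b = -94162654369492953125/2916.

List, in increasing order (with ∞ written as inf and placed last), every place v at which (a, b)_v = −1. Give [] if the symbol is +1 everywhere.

[2, 17]

(a, b) ≡ (49210, -629) mod (ℚ^×)²; places V = {2, 3, 5, 7, 17, 19, 37, ∞}.
(a,b)_19: α=1, u≡11; β=2, v≡16 (mod 19); (11|19)=+1, (16|19)=+1; sign (−1)^0·+1^2·+1^1 = +1.
(a,b)_3: α=-4, u≡1; β=-6, v≡1 (mod 3); (1|3)=+1, (1|3)=+1; sign (−1)^0·+1^-6·+1^-4 = +1.
(a,b)_∞: sgn(49210)=+, sgn(-629)=−, so +1.
(a,b)_5: α=3, u≡3; β=6, v≡1 (mod 5); (3|5)=-1, (1|5)=+1; sign (−1)^0·-1^6·+1^3 = +1.
(a,b)_37: α=3, u≡31; β=5, v≡31 (mod 37); (31|37)=-1, (31|37)=-1; sign (−1)^0·-1^5·-1^3 = +1.
(a,b)_7: α=1, u≡4; β=2, v≡4 (mod 7); (4|7)=+1, (4|7)=+1; sign (−1)^0·+1^2·+1^1 = +1.
(a,b)_2: α=-1, β=-2; u≡5, v≡3 (mod 8); ε(u)ε(v)=0·1, αω(v)=-1·1, βω(u)=-2·1; sum ≡ 1  ⇒  -1.
(a,b)_17: α=2, u≡14; β=3, v≡7 (mod 17); (14|17)=-1, (7|17)=-1; sign (−1)^0·-1^3·-1^2 = -1.
|Ram(49210, -629)| = 2, even; anisotropic at {2, 17}.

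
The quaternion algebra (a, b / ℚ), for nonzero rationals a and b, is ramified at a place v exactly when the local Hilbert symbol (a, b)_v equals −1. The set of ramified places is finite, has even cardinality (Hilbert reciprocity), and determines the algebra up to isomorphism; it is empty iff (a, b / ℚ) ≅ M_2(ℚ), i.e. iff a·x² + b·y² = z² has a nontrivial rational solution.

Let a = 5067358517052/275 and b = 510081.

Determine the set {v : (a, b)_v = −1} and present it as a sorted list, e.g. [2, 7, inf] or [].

[11, 23]

Mod squares: a ≡ 121693, b ≡ 510081. Check v ∈ {∞, 2, 3, 5, 11, 13, 23, 29, 37, 41}.
v=13: a=13^1·(≡9), b=13^1·(≡3) mod 13; (9|13)=+1, (3|13)=+1; (−1)^{1·1·6}·(+1)^1·(+1)^1 = +1.
v=29: a=29^2·(≡24), b=29^1·(≡15) mod 29; (24|29)=+1, (15|29)=-1; (−1)^{2·1·14}·(+1)^1·(-1)^2 = +1.
v=11: a=11^-1·(≡6), b=11^1·(≡6) mod 11; (6|11)=-1, (6|11)=-1; (−1)^{-1·1·5}·(-1)^1·(-1)^-1 = -1.
v=∞: 121693 > 0 and 510081 > 0  ⇒  (a,b)_∞ = +1.
v=37: a=37^1·(≡11), b=37^0·(≡36) mod 37; (11|37)=+1, (36|37)=+1; (−1)^{1·0·18}·(+1)^0·(+1)^1 = +1.
v=3: a=3^4·(≡1), b=3^1·(≡2) mod 3; (1|3)=+1, (2|3)=-1; (−1)^{4·1·1}·(+1)^1·(-1)^4 = +1.
v=2: v_2(a)=2, v_2(b)=0; units ≡ 5, 1 (mod 8); ε·ε+αω+βω = 0·0+2·0+0·1 ≡ 0  ⇒  (a,b)_2 = +1.
v=5: a=5^-2·(≡2), b=5^0·(≡1) mod 5; (2|5)=-1, (1|5)=+1; (−1)^{-2·0·2}·(-1)^0·(+1)^-2 = +1.
v=23: a=23^1·(≡12), b=23^0·(≡10) mod 23; (12|23)=+1, (10|23)=-1; (−1)^{1·0·11}·(+1)^0·(-1)^1 = -1.
v=41: a=41^2·(≡33), b=41^1·(≡18) mod 41; (33|41)=+1, (18|41)=+1; (−1)^{2·1·20}·(+1)^1·(+1)^2 = +1.
|Ram(121693, 510081)| = 2, even; anisotropic at {11, 23}.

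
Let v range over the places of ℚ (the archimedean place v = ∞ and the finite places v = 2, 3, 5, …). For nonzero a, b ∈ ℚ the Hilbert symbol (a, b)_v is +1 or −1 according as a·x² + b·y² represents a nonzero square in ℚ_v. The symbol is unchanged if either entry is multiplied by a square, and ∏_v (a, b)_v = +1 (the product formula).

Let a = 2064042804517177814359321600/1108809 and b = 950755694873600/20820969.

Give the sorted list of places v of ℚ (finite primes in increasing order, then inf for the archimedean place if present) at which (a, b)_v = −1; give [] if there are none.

[2, 11, 29, 37, 41, 43]

(a, b) ≡ (346579, 6263939) mod (ℚ^×)²; places V = {2, 3, 5, 7, 11, 13, 17, 19, 29, 37, 41, 43, ∞}.
(a,b)_41: α=2, u≡22; β=1, v≡27 (mod 41); (22|41)=-1, (27|41)=-1; sign (−1)^0·-1^1·-1^2 = -1.
(a,b)_∞: sgn(346579)=+, sgn(6263939)=+, so +1.
(a,b)_5: α=2, u≡1; β=2, v≡1 (mod 5); (1|5)=+1, (1|5)=+1; sign (−1)^0·+1^2·+1^2 = +1.
(a,b)_7: α=2, u≡4; β=2, v≡6 (mod 7); (4|7)=+1, (6|7)=-1; sign (−1)^0·+1^2·-1^2 = +1.
(a,b)_19: α=3, u≡11; β=1, v≡3 (mod 19); (11|19)=+1, (3|19)=-1; sign (−1)^1·+1^1·-1^3 = +1.
(a,b)_37: α=1, u≡19; β=0, v≡31 (mod 37); (19|37)=-1, (31|37)=-1; sign (−1)^0·-1^0·-1^1 = -1.
(a,b)_11: α=4, u≡7; β=3, v≡1 (mod 11); (7|11)=-1, (1|11)=+1; sign (−1)^0·-1^3·+1^4 = -1.
(a,b)_2: α=10, β=10; u≡3, v≡3 (mod 8); ε(u)ε(v)=1·1, αω(v)=10·1, βω(u)=10·1; sum ≡ 1  ⇒  -1.
(a,b)_17: α=3, u≡8; β=1, v≡15 (mod 17); (8|17)=+1, (15|17)=+1; sign (−1)^0·+1^1·+1^3 = +1.
(a,b)_3: α=-8, u≡1; β=-6, v≡2 (mod 3); (1|3)=+1, (2|3)=-1; sign (−1)^0·+1^-6·-1^-8 = +1.
(a,b)_43: α=2, u≡8; β=1, v≡33 (mod 43); (8|43)=-1, (33|43)=-1; sign (−1)^0·-1^1·-1^2 = -1.
(a,b)_13: α=-2, u≡1; β=-4, v≡5 (mod 13); (1|13)=+1, (5|13)=-1; sign (−1)^0·+1^-4·-1^-2 = +1.
(a,b)_29: α=1, u≡18; β=0, v≡21 (mod 29); (18|29)=-1, (21|29)=-1; sign (−1)^0·-1^0·-1^1 = -1.
Ram(346579, 6263939) = {2, 11, 29, 37, 41, 43}; no ℚ_2-point on the conic.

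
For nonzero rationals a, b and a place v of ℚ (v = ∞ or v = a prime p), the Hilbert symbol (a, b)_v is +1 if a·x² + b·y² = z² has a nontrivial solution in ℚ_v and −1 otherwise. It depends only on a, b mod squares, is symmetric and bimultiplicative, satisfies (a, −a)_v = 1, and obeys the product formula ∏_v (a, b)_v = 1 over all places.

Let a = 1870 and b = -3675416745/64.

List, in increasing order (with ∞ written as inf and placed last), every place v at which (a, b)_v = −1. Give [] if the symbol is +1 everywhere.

(a, b) ≡ (1870, -2145) mod (ℚ^×)²; places V = {2, 3, 5, 7, 11, 13, 17, ∞}.
(a,b)_11: α=1, u≡5; β=3, v≡5 (mod 11); (5|11)=+1, (5|11)=+1; sign (−1)^1·+1^3·+1^1 = -1.
(a,b)_17: α=1, u≡8; β=2, v≡14 (mod 17); (8|17)=+1, (14|17)=-1; sign (−1)^0·+1^2·-1^1 = -1.
(a,b)_3: α=0, u≡1; β=1, v≡2 (mod 3); (1|3)=+1, (2|3)=-1; sign (−1)^0·+1^1·-1^0 = +1.
(a,b)_7: α=0, u≡1; β=2, v≡2 (mod 7); (1|7)=+1, (2|7)=+1; sign (−1)^0·+1^2·+1^0 = +1.
(a,b)_2: α=1, β=-6; u≡7, v≡7 (mod 8); ε(u)ε(v)=1·1, αω(v)=1·0, βω(u)=-6·0; sum ≡ 1  ⇒  -1.
(a,b)_∞: sgn(1870)=+, sgn(-2145)=−, so +1.
(a,b)_5: α=1, u≡4; β=1, v≡4 (mod 5); (4|5)=+1, (4|5)=+1; sign (−1)^0·+1^1·+1^1 = +1.
(a,b)_13: α=0, u≡11; β=1, v≡1 (mod 13); (11|13)=-1, (1|13)=+1; sign (−1)^0·-1^1·+1^0 = -1.
(1870, -2145 / ℚ) ramifies at {2, 11, 13, 17}: a division algebra.

[2, 11, 13, 17]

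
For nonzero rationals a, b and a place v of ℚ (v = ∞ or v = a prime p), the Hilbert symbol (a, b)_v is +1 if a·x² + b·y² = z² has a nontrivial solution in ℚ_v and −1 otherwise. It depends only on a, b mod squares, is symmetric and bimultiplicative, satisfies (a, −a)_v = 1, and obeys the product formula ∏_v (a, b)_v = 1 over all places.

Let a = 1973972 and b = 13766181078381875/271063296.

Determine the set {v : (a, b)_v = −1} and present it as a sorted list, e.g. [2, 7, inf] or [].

[7, 11, 13, 29, 37, 41]

(a, b) ≡ (493493, 374699) mod (ℚ^×)²; places V = {2, 3, 5, 7, 11, 13, 17, 19, 29, 37, 41, ∞}.
(a,b)_11: α=1, u≡9; β=2, v≡8 (mod 11); (9|11)=+1, (8|11)=-1; sign (−1)^0·+1^2·-1^1 = -1.
(a,b)_41: α=0, u≡27; β=3, v≡1 (mod 41); (27|41)=-1, (1|41)=+1; sign (−1)^0·-1^3·+1^0 = -1.
(a,b)_37: α=0, u≡22; β=1, v≡4 (mod 37); (22|37)=-1, (4|37)=+1; sign (−1)^0·-1^1·+1^0 = -1.
(a,b)_3: α=0, u≡2; β=-2, v≡2 (mod 3); (2|3)=-1, (2|3)=-1; sign (−1)^0·-1^-2·-1^0 = +1.
(a,b)_29: α=1, u≡5; β=0, v≡2 (mod 29); (5|29)=+1, (2|29)=-1; sign (−1)^0·+1^0·-1^1 = -1.
(a,b)_7: α=1, u≡1; β=-6, v≡3 (mod 7); (1|7)=+1, (3|7)=-1; sign (−1)^0·+1^-6·-1^1 = -1.
(a,b)_13: α=1, u≡4; β=1, v≡7 (mod 13); (4|13)=+1, (7|13)=-1; sign (−1)^0·+1^1·-1^1 = -1.
(a,b)_5: α=0, u≡2; β=4, v≡1 (mod 5); (2|5)=-1, (1|5)=+1; sign (−1)^0·-1^4·+1^0 = +1.
(a,b)_17: α=1, u≡6; β=2, v≡9 (mod 17); (6|17)=-1, (9|17)=+1; sign (−1)^0·-1^2·+1^1 = +1.
(a,b)_2: α=2, β=-8; u≡5, v≡3 (mod 8); ε(u)ε(v)=0·1, αω(v)=2·1, βω(u)=-8·1; sum ≡ 0  ⇒  +1.
(a,b)_∞: sgn(493493)=+, sgn(374699)=+, so +1.
(a,b)_19: α=0, u≡5; β=1, v≡2 (mod 19); (5|19)=+1, (2|19)=-1; sign (−1)^0·+1^1·-1^0 = +1.
Ram(493493, 374699) = {7, 11, 13, 29, 37, 41}; no ℚ_7-point on the conic.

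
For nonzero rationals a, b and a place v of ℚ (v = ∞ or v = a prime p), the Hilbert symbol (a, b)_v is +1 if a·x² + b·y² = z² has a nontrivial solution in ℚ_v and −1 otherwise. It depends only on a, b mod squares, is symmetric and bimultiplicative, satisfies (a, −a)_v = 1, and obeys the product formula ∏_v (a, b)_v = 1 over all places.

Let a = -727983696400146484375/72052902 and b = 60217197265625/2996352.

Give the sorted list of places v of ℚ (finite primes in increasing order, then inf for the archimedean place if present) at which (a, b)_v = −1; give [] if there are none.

(a, b) ≡ (-2090, 34162) mod (ℚ^×)²; places V = {2, 3, 5, 7, 11, 17, 19, 29, 31, 37, ∞}.
(a,b)_∞: sgn(-2090)=−, sgn(34162)=+, so +1.
(a,b)_37: α=2, u≡14; β=0, v≡10 (mod 37); (14|37)=-1, (10|37)=+1; sign (−1)^0·-1^0·+1^2 = +1.
(a,b)_17: α=-2, u≡1; β=-2, v≡4 (mod 17); (1|17)=+1, (4|17)=+1; sign (−1)^0·+1^-2·+1^-2 = +1.
(a,b)_29: α=2, u≡14; β=1, v≡18 (mod 29); (14|29)=-1, (18|29)=-1; sign (−1)^0·-1^1·-1^2 = -1.
(a,b)_11: α=1, u≡10; β=0, v≡10 (mod 11); (10|11)=-1, (10|11)=-1; sign (−1)^0·-1^0·-1^1 = -1.
(a,b)_31: α=2, u≡8; β=1, v≡26 (mod 31); (8|31)=+1, (26|31)=-1; sign (−1)^0·+1^1·-1^2 = +1.
(a,b)_2: α=-1, β=-7; u≡3, v≡1 (mod 8); ε(u)ε(v)=1·0, αω(v)=-1·0, βω(u)=-7·1; sum ≡ 1  ⇒  -1.
(a,b)_5: α=13, u≡2; β=10, v≡3 (mod 5); (2|5)=-1, (3|5)=-1; sign (−1)^0·-1^10·-1^13 = -1.
(a,b)_3: α=-8, u≡1; β=-4, v≡1 (mod 3); (1|3)=+1, (1|3)=+1; sign (−1)^0·+1^-4·+1^-8 = +1.
(a,b)_7: α=2, u≡3; β=0, v≡4 (mod 7); (3|7)=-1, (4|7)=+1; sign (−1)^0·-1^0·+1^2 = +1.
(a,b)_19: α=-1, u≡1; β=3, v≡13 (mod 19); (1|19)=+1, (13|19)=-1; sign (−1)^1·+1^3·-1^-1 = +1.
Ram(-2090, 34162) = {2, 5, 11, 29}; no ℚ_2-point on the conic.

[2, 5, 11, 29]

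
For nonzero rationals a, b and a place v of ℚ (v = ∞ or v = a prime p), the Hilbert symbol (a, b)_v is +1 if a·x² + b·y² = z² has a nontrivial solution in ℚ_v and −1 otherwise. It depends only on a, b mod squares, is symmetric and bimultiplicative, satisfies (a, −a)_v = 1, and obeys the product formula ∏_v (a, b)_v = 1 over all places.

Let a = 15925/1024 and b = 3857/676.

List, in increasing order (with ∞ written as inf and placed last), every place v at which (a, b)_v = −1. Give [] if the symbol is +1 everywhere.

[7, 19]

(a, b) ≡ (13, 3857) mod (ℚ^×)²; places V = {2, 5, 7, 13, 19, 29, ∞}.
(a,b)_2: α=-10, β=-2; u≡5, v≡1 (mod 8); ε(u)ε(v)=0·0, αω(v)=-10·0, βω(u)=-2·1; sum ≡ 0  ⇒  +1.
(a,b)_5: α=2, u≡3; β=0, v≡2 (mod 5); (3|5)=-1, (2|5)=-1; sign (−1)^0·-1^0·-1^2 = +1.
(a,b)_29: α=0, u≡23; β=1, v≡18 (mod 29); (23|29)=+1, (18|29)=-1; sign (−1)^0·+1^1·-1^0 = +1.
(a,b)_∞: sgn(13)=+, sgn(3857)=+, so +1.
(a,b)_7: α=2, u≡5; β=1, v≡3 (mod 7); (5|7)=-1, (3|7)=-1; sign (−1)^0·-1^1·-1^2 = -1.
(a,b)_13: α=1, u≡12; β=-2, v≡12 (mod 13); (12|13)=+1, (12|13)=+1; sign (−1)^0·+1^-2·+1^1 = +1.
(a,b)_19: α=0, u≡8; β=1, v≡15 (mod 19); (8|19)=-1, (15|19)=-1; sign (−1)^0·-1^1·-1^0 = -1.
(13, 3857 / ℚ) ramifies at {7, 19}: a division algebra.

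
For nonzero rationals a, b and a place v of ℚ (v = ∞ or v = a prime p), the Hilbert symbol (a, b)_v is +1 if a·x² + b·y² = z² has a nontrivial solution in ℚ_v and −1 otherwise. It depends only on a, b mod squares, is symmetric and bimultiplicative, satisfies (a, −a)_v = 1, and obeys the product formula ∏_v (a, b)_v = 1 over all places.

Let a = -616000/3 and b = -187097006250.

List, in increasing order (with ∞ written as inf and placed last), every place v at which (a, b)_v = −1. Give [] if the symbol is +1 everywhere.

(a, b) ≡ (-1155, -5610) mod (ℚ^×)²; places V = {2, 3, 5, 7, 11, 17, ∞}.
(a,b)_∞: sgn(-1155)=−, sgn(-5610)=−, so -1.
(a,b)_11: α=1, u≡4; β=3, v≡8 (mod 11); (4|11)=+1, (8|11)=-1; sign (−1)^1·+1^3·-1^1 = +1.
(a,b)_7: α=1, u≡6; β=2, v≡4 (mod 7); (6|7)=-1, (4|7)=+1; sign (−1)^0·-1^2·+1^1 = +1.
(a,b)_2: α=6, β=1; u≡5, v≡3 (mod 8); ε(u)ε(v)=0·1, αω(v)=6·1, βω(u)=1·1; sum ≡ 1  ⇒  -1.
(a,b)_5: α=3, u≡4; β=5, v≡3 (mod 5); (4|5)=+1, (3|5)=-1; sign (−1)^0·+1^5·-1^3 = -1.
(a,b)_3: α=-1, u≡2; β=3, v≡2 (mod 3); (2|3)=-1, (2|3)=-1; sign (−1)^1·-1^3·-1^-1 = -1.
(a,b)_17: α=0, u≡4; β=1, v≡12 (mod 17); (4|17)=+1, (12|17)=-1; sign (−1)^0·+1^1·-1^0 = +1.
|Ram(-1155, -5610)| = 4, even; anisotropic at {2, 3, 5, ∞}.

[2, 3, 5, inf]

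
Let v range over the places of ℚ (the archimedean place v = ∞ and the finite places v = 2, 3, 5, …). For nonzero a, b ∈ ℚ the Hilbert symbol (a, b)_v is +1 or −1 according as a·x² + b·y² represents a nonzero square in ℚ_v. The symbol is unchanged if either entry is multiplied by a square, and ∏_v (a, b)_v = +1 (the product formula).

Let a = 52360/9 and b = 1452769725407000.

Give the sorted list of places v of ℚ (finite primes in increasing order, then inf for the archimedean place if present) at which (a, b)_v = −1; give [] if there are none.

(a, b) ≡ (13090, 1430) mod (ℚ^×)²; places V = {2, 3, 5, 7, 11, 13, 17, ∞}.
(a,b)_5: α=1, u≡3; β=3, v≡1 (mod 5); (3|5)=-1, (1|5)=+1; sign (−1)^0·-1^3·+1^1 = -1.
(a,b)_3: α=-2, u≡1; β=0, v≡2 (mod 3); (1|3)=+1, (2|3)=-1; sign (−1)^0·+1^0·-1^-2 = +1.
(a,b)_∞: sgn(13090)=+, sgn(1430)=+, so +1.
(a,b)_13: α=0, u≡1; β=1, v≡6 (mod 13); (1|13)=+1, (6|13)=-1; sign (−1)^0·+1^1·-1^0 = +1.
(a,b)_2: α=3, β=3; u≡1, v≡3 (mod 8); ε(u)ε(v)=0·1, αω(v)=3·1, βω(u)=3·0; sum ≡ 1  ⇒  -1.
(a,b)_7: α=1, u≡2; β=4, v≡4 (mod 7); (2|7)=+1, (4|7)=+1; sign (−1)^0·+1^4·+1^1 = +1.
(a,b)_17: α=1, u≡6; β=2, v≡4 (mod 17); (6|17)=-1, (4|17)=+1; sign (−1)^0·-1^2·+1^1 = +1.
(a,b)_11: α=1, u≡7; β=5, v≡4 (mod 11); (7|11)=-1, (4|11)=+1; sign (−1)^1·-1^5·+1^1 = +1.
(13090, 1430 / ℚ) ramifies at {2, 5}: a division algebra.

[2, 5]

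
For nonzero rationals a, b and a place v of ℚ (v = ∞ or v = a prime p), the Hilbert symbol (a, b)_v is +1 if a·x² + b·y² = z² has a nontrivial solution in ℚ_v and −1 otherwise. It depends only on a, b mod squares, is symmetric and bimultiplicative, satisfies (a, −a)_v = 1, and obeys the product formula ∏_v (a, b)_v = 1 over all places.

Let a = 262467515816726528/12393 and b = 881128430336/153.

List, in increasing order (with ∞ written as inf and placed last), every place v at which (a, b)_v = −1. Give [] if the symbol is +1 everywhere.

[7, 17]

(a, b) ≡ (1309, 187) mod (ℚ^×)²; places V = {2, 3, 7, 11, 17, 19, ∞}.
(a,b)_3: α=-6, u≡1; β=-2, v≡1 (mod 3); (1|3)=+1, (1|3)=+1; sign (−1)^0·+1^-2·+1^-6 = +1.
(a,b)_11: α=1, u≡1; β=1, v≡8 (mod 11); (1|11)=+1, (8|11)=-1; sign (−1)^1·+1^1·-1^1 = +1.
(a,b)_7: α=3, u≡3; β=4, v≡3 (mod 7); (3|7)=-1, (3|7)=-1; sign (−1)^0·-1^4·-1^3 = -1.
(a,b)_∞: sgn(1309)=+, sgn(187)=+, so +1.
(a,b)_2: α=12, β=8; u≡5, v≡3 (mod 8); ε(u)ε(v)=0·1, αω(v)=12·1, βω(u)=8·1; sum ≡ 0  ⇒  +1.
(a,b)_19: α=8, u≡9; β=4, v≡9 (mod 19); (9|19)=+1, (9|19)=+1; sign (−1)^0·+1^4·+1^8 = +1.
(a,b)_17: α=-1, u≡8; β=-1, v≡14 (mod 17); (8|17)=+1, (14|17)=-1; sign (−1)^0·+1^-1·-1^-1 = -1.
Ram(1309, 187) = {7, 17}; no ℚ_7-point on the conic.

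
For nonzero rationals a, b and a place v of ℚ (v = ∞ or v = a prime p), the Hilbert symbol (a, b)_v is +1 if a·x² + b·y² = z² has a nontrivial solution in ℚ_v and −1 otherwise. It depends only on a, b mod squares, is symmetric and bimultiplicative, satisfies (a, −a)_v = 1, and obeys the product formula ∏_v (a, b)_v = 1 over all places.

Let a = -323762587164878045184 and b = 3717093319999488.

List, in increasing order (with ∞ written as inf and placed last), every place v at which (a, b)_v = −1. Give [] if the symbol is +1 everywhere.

Mod squares: a ≡ -15249, b ≡ 4862. Check v ∈ {∞, 2, 3, 7, 11, 13, 17, 23}.
v=13: a=13^1·(≡9), b=13^1·(≡10) mod 13; (9|13)=+1, (10|13)=+1; (−1)^{1·1·6}·(+1)^1·(+1)^1 = +1.
v=2: v_2(a)=26, v_2(b)=15; units ≡ 7, 7 (mod 8); ε·ε+αω+βω = 1·1+26·0+15·0 ≡ 1  ⇒  (a,b)_2 = -1.
v=23: a=23^1·(≡2), b=23^2·(≡12) mod 23; (2|23)=+1, (12|23)=+1; (−1)^{1·2·11}·(+1)^2·(+1)^1 = +1.
v=7: a=7^4·(≡2), b=7^0·(≡2) mod 7; (2|7)=+1, (2|7)=+1; (−1)^{4·0·3}·(+1)^0·(+1)^4 = +1.
v=3: a=3^3·(≡2), b=3^6·(≡2) mod 3; (2|3)=-1, (2|3)=-1; (−1)^{3·6·1}·(-1)^6·(-1)^3 = -1.
v=11: a=11^4·(≡8), b=11^3·(≡8) mod 11; (8|11)=-1, (8|11)=-1; (−1)^{4·3·5}·(-1)^3·(-1)^4 = -1.
v=17: a=17^1·(≡9), b=17^1·(≡6) mod 17; (9|17)=+1, (6|17)=-1; (−1)^{1·1·8}·(+1)^1·(-1)^1 = -1.
v=∞: -15249 < 0 and 4862 > 0  ⇒  (a,b)_∞ = +1.
Ram(-15249, 4862) = {2, 3, 11, 17}; no ℚ_2-point on the conic.

[2, 3, 11, 17]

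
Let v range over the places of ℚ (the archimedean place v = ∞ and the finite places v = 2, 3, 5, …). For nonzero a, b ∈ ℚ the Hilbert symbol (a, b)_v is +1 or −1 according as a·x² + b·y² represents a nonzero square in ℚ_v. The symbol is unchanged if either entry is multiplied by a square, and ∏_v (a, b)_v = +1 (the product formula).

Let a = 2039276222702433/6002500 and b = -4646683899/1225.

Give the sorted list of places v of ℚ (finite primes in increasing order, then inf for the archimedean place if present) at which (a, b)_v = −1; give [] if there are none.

[11, 13]

Mod squares: a ≡ 4433, b ≡ -11. Check v ∈ {∞, 2, 3, 5, 7, 11, 13, 17, 31}.
v=5: a=5^-4·(≡2), b=5^-2·(≡4) mod 5; (2|5)=-1, (4|5)=+1; (−1)^{-4·-2·2}·(-1)^-2·(+1)^-4 = +1.
v=2: v_2(a)=-2, v_2(b)=0; units ≡ 1, 5 (mod 8); ε·ε+αω+βω = 0·0+-2·1+0·0 ≡ 0  ⇒  (a,b)_2 = +1.
v=13: a=13^3·(≡10), b=13^2·(≡8) mod 13; (10|13)=+1, (8|13)=-1; (−1)^{3·2·6}·(+1)^2·(-1)^3 = -1.
v=∞: 4433 > 0 and -11 < 0  ⇒  (a,b)_∞ = +1.
v=3: a=3^4·(≡2), b=3^2·(≡1) mod 3; (2|3)=-1, (1|3)=+1; (−1)^{4·2·1}·(-1)^2·(+1)^4 = +1.
v=11: a=11^3·(≡10), b=11^1·(≡2) mod 11; (10|11)=-1, (2|11)=-1; (−1)^{3·1·5}·(-1)^1·(-1)^3 = -1.
v=31: a=31^3·(≡1), b=31^2·(≡25) mod 31; (1|31)=+1, (25|31)=+1; (−1)^{3·2·15}·(+1)^2·(+1)^3 = +1.
v=7: a=7^-4·(≡1), b=7^-2·(≡6) mod 7; (1|7)=+1, (6|7)=-1; (−1)^{-4·-2·3}·(+1)^-2·(-1)^-4 = +1.
v=17: a=17^2·(≡13), b=17^2·(≡7) mod 17; (13|17)=+1, (7|17)=-1; (−1)^{2·2·8}·(+1)^2·(-1)^2 = +1.
(4433, -11 / ℚ) ramifies at {11, 13}: a division algebra.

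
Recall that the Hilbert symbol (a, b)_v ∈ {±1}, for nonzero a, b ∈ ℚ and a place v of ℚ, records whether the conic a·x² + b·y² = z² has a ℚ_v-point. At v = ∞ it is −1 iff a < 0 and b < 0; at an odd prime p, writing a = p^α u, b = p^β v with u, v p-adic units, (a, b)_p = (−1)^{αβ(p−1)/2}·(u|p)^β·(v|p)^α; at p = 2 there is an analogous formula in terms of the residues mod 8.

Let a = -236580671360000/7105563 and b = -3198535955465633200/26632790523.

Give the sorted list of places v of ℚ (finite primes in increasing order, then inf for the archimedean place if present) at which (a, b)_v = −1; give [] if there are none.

(a, b) ≡ (-33, -561) mod (ℚ^×)²; places V = {2, 3, 5, 11, 17, 19, 29, 31, ∞}.
(a,b)_29: α=0, u≡1; β=-2, v≡27 (mod 29); (1|29)=+1, (27|29)=-1; sign (−1)^0·+1^-2·-1^0 = +1.
(a,b)_11: α=3, u≡8; β=7, v≡5 (mod 11); (8|11)=-1, (5|11)=+1; sign (−1)^1·-1^7·+1^3 = +1.
(a,b)_∞: sgn(-33)=−, sgn(-561)=−, so -1.
(a,b)_2: α=10, β=4; u≡7, v≡7 (mod 8); ε(u)ε(v)=1·1, αω(v)=10·0, βω(u)=4·0; sum ≡ 1  ⇒  -1.
(a,b)_17: α=2, u≡8; β=7, v≡13 (mod 17); (8|17)=+1, (13|17)=+1; sign (−1)^0·+1^7·+1^2 = +1.
(a,b)_31: α=2, u≡13; β=0, v≡14 (mod 31); (13|31)=-1, (14|31)=+1; sign (−1)^0·-1^0·+1^2 = +1.
(a,b)_3: α=-9, u≡1; β=-5, v≡2 (mod 3); (1|3)=+1, (2|3)=-1; sign (−1)^1·+1^-5·-1^-9 = +1.
(a,b)_5: α=4, u≡3; β=2, v≡4 (mod 5); (3|5)=-1, (4|5)=+1; sign (−1)^0·-1^2·+1^4 = +1.
(a,b)_19: α=-2, u≡5; β=-4, v≡17 (mod 19); (5|19)=+1, (17|19)=+1; sign (−1)^0·+1^-4·+1^-2 = +1.
(-33, -561 / ℚ) ramifies at {2, ∞}: a division algebra.

[2, inf]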